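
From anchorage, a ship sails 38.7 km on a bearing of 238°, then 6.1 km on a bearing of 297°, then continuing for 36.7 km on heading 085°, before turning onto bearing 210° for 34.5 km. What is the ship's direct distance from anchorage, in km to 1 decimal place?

48.3 km

Leg 1 (238°, 38.7 km): east 38.7 sin 238° = -32.82, north 38.7 cos 238° = -20.51
Leg 2 (297°, 6.1 km): east 6.1 sin 297° = -5.44, north 6.1 cos 297° = 2.77
Leg 3 (085°, 36.7 km): east 36.7 sin 85° = 36.56, north 36.7 cos 85° = 3.20
Leg 4 (210°, 34.5 km): east 34.5 sin 210° = -17.25, north 34.5 cos 210° = -29.88
Net: -18.94 east, -44.42 north. Distance = √((-18.94)² + (-44.42)²) = 48.289 km.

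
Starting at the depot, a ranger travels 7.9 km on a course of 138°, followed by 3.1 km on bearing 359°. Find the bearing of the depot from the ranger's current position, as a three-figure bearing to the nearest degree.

298°

Leg 1 (138°, 7.9 km): east 7.9 sin 138° = 5.29, north 7.9 cos 138° = -5.87
Leg 2 (359°, 3.1 km): east 3.1 sin 359° = -0.05, north 3.1 cos 359° = 3.10
Net displacement: 5.23 east, -2.77 north. Direction back to start is (-5.23, 2.77): bearing = atan2(-5.23, 2.77) mod 360° = 297.91° ≈ 298°.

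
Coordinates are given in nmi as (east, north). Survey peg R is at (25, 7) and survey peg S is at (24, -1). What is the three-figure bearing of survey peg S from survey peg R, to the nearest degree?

187°

Δeast = 24 − 25 = -1.00; Δnorth = -1 − 7 = -8.00.
Bearing = atan2(Δeast, Δnorth) mod 360° = 187.13° ≈ 187°.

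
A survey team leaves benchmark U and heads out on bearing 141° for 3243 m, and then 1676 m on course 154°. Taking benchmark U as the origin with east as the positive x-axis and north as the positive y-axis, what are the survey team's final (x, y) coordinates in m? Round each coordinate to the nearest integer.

Leg 1 (141°, 3243 m): east 3243 sin 141° = 2040.89, north 3243 cos 141° = -2520.28
Leg 2 (154°, 1676 m): east 1676 sin 154° = 734.71, north 1676 cos 154° = -1506.38
Summing: 2775.60 m east, -4026.66 m north → (2776, -4027).

(2776, -4027)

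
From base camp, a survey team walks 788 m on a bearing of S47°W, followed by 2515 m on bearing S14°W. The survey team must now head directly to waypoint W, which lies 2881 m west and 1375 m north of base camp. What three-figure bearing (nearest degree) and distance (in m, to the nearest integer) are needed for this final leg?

Leg 1 (S47°W, 788 m): east 788 sin 227° = -576.31, north 788 cos 227° = -537.41
Leg 2 (S14°W, 2515 m): east 2515 sin 194° = -608.43, north 2515 cos 194° = -2440.29
Current position: (-1184.74, -2977.71). Target: (-2881, 1375). Remaining: Δeast = -1696.26, Δnorth = 4352.71.
Bearing = atan2(-1696.26, 4352.71) mod 360° = 338.71°; distance = √((-1696.26)² + (4352.71)²) = 4671.549 m.

339°, 4672 m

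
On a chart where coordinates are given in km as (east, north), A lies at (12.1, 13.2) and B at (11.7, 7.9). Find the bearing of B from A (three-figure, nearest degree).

Δeast = 11.7 − 12.1 = -0.40; Δnorth = 7.9 − 13.2 = -5.30.
Bearing = atan2(Δeast, Δnorth) mod 360° = 184.32° ≈ 184°.

184°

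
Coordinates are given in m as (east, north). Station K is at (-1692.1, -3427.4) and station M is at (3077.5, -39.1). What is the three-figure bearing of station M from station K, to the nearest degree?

055°

Δeast = 3077.5 − -1692.1 = 4769.60; Δnorth = -39.1 − -3427.4 = 3388.30.
Bearing = atan2(Δeast, Δnorth) mod 360° = 54.61° ≈ 055°.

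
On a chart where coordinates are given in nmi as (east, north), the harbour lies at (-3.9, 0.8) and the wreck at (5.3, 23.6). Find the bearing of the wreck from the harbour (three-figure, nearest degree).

022°

Δeast = 5.3 − -3.9 = 9.20; Δnorth = 23.6 − 0.8 = 22.80.
Bearing = atan2(Δeast, Δnorth) mod 360° = 21.97° ≈ 022°.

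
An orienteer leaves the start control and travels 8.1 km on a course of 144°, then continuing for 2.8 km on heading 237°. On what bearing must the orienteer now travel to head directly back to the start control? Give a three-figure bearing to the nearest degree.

343°

Leg 1 (144°, 8.1 km): east 8.1 sin 144° = 4.76, north 8.1 cos 144° = -6.55
Leg 2 (237°, 2.8 km): east 2.8 sin 237° = -2.35, north 2.8 cos 237° = -1.52
Net displacement: 2.41 east, -8.08 north. Direction back to start is (-2.41, 8.08): bearing = atan2(-2.41, 8.08) mod 360° = 343.37° ≈ 343°.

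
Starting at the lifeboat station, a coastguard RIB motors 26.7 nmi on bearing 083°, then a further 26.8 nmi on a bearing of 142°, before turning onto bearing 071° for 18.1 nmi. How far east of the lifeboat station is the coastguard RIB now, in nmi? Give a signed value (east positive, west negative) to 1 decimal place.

60.1 nmi

Leg 1 (083°, 26.7 nmi): east 26.7 sin 83° = 26.50, north 26.7 cos 83° = 3.25
Leg 2 (142°, 26.8 nmi): east 26.8 sin 142° = 16.50, north 26.8 cos 142° = -21.12
Leg 3 (071°, 18.1 nmi): east 18.1 sin 71° = 17.11, north 18.1 cos 71° = 5.89
Net east component: 60.11 nmi.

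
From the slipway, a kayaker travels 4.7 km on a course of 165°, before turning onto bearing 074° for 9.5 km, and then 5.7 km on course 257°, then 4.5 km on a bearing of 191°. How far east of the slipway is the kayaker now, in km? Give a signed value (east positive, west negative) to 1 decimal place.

3.9 km

Leg 1 (165°, 4.7 km): east 4.7 sin 165° = 1.22, north 4.7 cos 165° = -4.54
Leg 2 (074°, 9.5 km): east 9.5 sin 74° = 9.13, north 9.5 cos 74° = 2.62
Leg 3 (257°, 5.7 km): east 5.7 sin 257° = -5.55, north 5.7 cos 257° = -1.28
Leg 4 (191°, 4.5 km): east 4.5 sin 191° = -0.86, north 4.5 cos 191° = -4.42
Net east component: 3.94 km.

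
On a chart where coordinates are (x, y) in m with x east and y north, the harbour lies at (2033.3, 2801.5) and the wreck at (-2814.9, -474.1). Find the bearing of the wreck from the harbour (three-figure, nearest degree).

Δeast = -2814.9 − 2033.3 = -4848.20; Δnorth = -474.1 − 2801.5 = -3275.60.
Bearing = atan2(Δeast, Δnorth) mod 360° = 235.96° ≈ 236°.

236°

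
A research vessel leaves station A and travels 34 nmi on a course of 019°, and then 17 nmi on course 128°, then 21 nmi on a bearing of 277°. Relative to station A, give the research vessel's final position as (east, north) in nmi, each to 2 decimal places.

(3.62, 24.24)

Leg 1 (019°, 34 nmi): east 34 sin 19° = 11.07, north 34 cos 19° = 32.15
Leg 2 (128°, 17 nmi): east 17 sin 128° = 13.40, north 17 cos 128° = -10.47
Leg 3 (277°, 21 nmi): east 21 sin 277° = -20.84, north 21 cos 277° = 2.56
Summing: 3.62 nmi east, 24.24 nmi north → (3.62, 24.24).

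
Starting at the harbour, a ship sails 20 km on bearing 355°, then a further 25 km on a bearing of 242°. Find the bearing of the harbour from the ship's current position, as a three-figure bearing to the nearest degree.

Leg 1 (355°, 20 km): east 20 sin 355° = -1.74, north 20 cos 355° = 19.92
Leg 2 (242°, 25 km): east 25 sin 242° = -22.07, north 25 cos 242° = -11.74
Net displacement: -23.82 east, 8.19 north. Direction back to start is (23.82, -8.19): bearing = atan2(23.82, -8.19) mod 360° = 108.97° ≈ 109°.

109°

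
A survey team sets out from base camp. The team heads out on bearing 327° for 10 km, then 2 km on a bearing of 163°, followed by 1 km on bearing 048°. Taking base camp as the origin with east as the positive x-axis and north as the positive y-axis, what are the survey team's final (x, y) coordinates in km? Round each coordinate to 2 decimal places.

(-4.12, 7.14)

Leg 1 (327°, 10 km): east 10 sin 327° = -5.45, north 10 cos 327° = 8.39
Leg 2 (163°, 2 km): east 2 sin 163° = 0.58, north 2 cos 163° = -1.91
Leg 3 (048°, 1 km): east 1 sin 48° = 0.74, north 1 cos 48° = 0.67
Summing: -4.12 km east, 7.14 km north → (-4.12, 7.14).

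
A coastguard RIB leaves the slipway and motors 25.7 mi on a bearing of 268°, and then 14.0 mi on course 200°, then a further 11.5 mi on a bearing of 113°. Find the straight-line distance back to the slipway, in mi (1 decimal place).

27.2 mi

Leg 1 (268°, 25.7 mi): east 25.7 sin 268° = -25.68, north 25.7 cos 268° = -0.90
Leg 2 (200°, 14.0 mi): east 14.0 sin 200° = -4.79, north 14.0 cos 200° = -13.16
Leg 3 (113°, 11.5 mi): east 11.5 sin 113° = 10.59, north 11.5 cos 113° = -4.49
Net: -19.89 east, -18.55 north. Distance = √((-19.89)² + (-18.55)²) = 27.193 mi.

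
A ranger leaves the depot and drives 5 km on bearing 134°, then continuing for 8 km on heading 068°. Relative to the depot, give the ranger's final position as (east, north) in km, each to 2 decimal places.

Leg 1 (134°, 5 km): east 5 sin 134° = 3.60, north 5 cos 134° = -3.47
Leg 2 (068°, 8 km): east 8 sin 68° = 7.42, north 8 cos 68° = 3.00
Summing: 11.01 km east, -0.48 km north → (11.01, -0.48).

(11.01, -0.48)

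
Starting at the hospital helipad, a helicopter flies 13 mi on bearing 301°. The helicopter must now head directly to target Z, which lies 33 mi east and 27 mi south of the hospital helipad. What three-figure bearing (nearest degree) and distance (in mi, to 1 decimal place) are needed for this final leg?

127°, 55.5 mi

Leg 1 (301°, 13 mi): east 13 sin 301° = -11.14, north 13 cos 301° = 6.70
Current position: (-11.14, 6.70). Target: (33, -27). Remaining: Δeast = 44.14, Δnorth = -33.70.
Bearing = atan2(44.14, -33.70) mod 360° = 127.36°; distance = √((44.14)² + (-33.70)²) = 55.534 mi.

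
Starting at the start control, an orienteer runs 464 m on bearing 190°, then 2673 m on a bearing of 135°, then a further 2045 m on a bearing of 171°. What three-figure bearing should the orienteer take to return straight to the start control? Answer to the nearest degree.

Leg 1 (190°, 464 m): east 464 sin 190° = -80.57, north 464 cos 190° = -456.95
Leg 2 (135°, 2673 m): east 2673 sin 135° = 1890.10, north 2673 cos 135° = -1890.10
Leg 3 (171°, 2045 m): east 2045 sin 171° = 319.91, north 2045 cos 171° = -2019.82
Net displacement: 2129.43 east, -4366.87 north. Direction back to start is (-2129.43, 4366.87): bearing = atan2(-2129.43, 4366.87) mod 360° = 334.00° ≈ 334°.

334°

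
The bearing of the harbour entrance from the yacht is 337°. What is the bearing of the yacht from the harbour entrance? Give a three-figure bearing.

157°

Back-bearing = 337° − 180° = 157°.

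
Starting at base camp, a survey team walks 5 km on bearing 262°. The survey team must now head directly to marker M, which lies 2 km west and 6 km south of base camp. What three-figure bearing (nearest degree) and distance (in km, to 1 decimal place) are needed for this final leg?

Leg 1 (262°, 5 km): east 5 sin 262° = -4.95, north 5 cos 262° = -0.70
Current position: (-4.95, -0.70). Target: (-2, -6). Remaining: Δeast = 2.95, Δnorth = -5.30.
Bearing = atan2(2.95, -5.30) mod 360° = 150.91°; distance = √((2.95)² + (-5.30)²) = 6.070 km.

151°, 6.1 km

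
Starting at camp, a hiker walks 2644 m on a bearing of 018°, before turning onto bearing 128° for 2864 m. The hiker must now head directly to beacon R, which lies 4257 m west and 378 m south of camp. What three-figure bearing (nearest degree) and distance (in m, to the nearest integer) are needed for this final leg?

Leg 1 (018°, 2644 m): east 2644 sin 18° = 817.04, north 2644 cos 18° = 2514.59
Leg 2 (128°, 2864 m): east 2864 sin 128° = 2256.86, north 2864 cos 128° = -1763.25
Current position: (3073.90, 751.34). Target: (-4257, -378). Remaining: Δeast = -7330.90, Δnorth = -1129.34.
Bearing = atan2(-7330.90, -1129.34) mod 360° = 261.24°; distance = √((-7330.90)² + (-1129.34)²) = 7417.382 m.

261°, 7417 m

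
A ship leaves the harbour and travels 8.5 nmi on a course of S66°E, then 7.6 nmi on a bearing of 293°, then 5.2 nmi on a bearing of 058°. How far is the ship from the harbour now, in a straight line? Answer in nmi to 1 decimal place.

Leg 1 (S66°E, 8.5 nmi): east 8.5 sin 114° = 7.77, north 8.5 cos 114° = -3.46
Leg 2 (293°, 7.6 nmi): east 7.6 sin 293° = -7.00, north 7.6 cos 293° = 2.97
Leg 3 (058°, 5.2 nmi): east 5.2 sin 58° = 4.41, north 5.2 cos 58° = 2.76
Net: 5.18 east, 2.27 north. Distance = √((5.18)² + (2.27)²) = 5.654 nmi.

5.7 nmi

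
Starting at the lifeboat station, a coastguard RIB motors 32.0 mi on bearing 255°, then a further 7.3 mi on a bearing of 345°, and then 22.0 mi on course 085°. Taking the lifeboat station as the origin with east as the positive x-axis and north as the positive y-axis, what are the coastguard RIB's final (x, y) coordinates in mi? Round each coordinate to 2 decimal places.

(-10.88, 0.69)

Leg 1 (255°, 32.0 mi): east 32.0 sin 255° = -30.91, north 32.0 cos 255° = -8.28
Leg 2 (345°, 7.3 mi): east 7.3 sin 345° = -1.89, north 7.3 cos 345° = 7.05
Leg 3 (085°, 22.0 mi): east 22.0 sin 85° = 21.92, north 22.0 cos 85° = 1.92
Summing: -10.88 mi east, 0.69 mi north → (-10.88, 0.69).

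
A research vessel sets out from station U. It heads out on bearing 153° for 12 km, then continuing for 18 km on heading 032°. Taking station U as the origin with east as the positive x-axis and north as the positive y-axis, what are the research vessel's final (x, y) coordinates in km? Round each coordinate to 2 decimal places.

(14.99, 4.57)

Leg 1 (153°, 12 km): east 12 sin 153° = 5.45, north 12 cos 153° = -10.69
Leg 2 (032°, 18 km): east 18 sin 32° = 9.54, north 18 cos 32° = 15.26
Summing: 14.99 km east, 4.57 km north → (14.99, 4.57).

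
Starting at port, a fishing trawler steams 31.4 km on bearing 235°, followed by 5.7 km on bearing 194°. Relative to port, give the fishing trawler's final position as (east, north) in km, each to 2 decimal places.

Leg 1 (235°, 31.4 km): east 31.4 sin 235° = -25.72, north 31.4 cos 235° = -18.01
Leg 2 (194°, 5.7 km): east 5.7 sin 194° = -1.38, north 5.7 cos 194° = -5.53
Summing: -27.10 km east, -23.54 km north → (-27.10, -23.54).

(-27.10, -23.54)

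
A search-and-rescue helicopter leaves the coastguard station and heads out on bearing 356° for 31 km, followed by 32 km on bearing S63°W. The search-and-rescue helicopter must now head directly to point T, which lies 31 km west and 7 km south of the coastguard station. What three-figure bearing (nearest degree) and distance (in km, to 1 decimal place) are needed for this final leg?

181°, 23.4 km

Leg 1 (356°, 31 km): east 31 sin 356° = -2.16, north 31 cos 356° = 30.92
Leg 2 (S63°W, 32 km): east 32 sin 243° = -28.51, north 32 cos 243° = -14.53
Current position: (-30.67, 16.40). Target: (-31, -7). Remaining: Δeast = -0.33, Δnorth = -23.40.
Bearing = atan2(-0.33, -23.40) mod 360° = 180.80°; distance = √((-0.33)² + (-23.40)²) = 23.399 km.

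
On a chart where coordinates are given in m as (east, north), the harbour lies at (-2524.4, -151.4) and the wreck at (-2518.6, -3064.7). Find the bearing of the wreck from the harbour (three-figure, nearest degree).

180°

Δeast = -2518.6 − -2524.4 = 5.80; Δnorth = -3064.7 − -151.4 = -2913.30.
Bearing = atan2(Δeast, Δnorth) mod 360° = 179.89° ≈ 180°.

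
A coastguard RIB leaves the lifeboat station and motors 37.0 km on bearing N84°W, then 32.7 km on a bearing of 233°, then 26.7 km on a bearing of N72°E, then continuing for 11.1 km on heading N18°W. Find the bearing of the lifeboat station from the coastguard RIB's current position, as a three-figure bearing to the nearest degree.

Leg 1 (N84°W, 37.0 km): east 37.0 sin 276° = -36.80, north 37.0 cos 276° = 3.87
Leg 2 (233°, 32.7 km): east 32.7 sin 233° = -26.12, north 32.7 cos 233° = -19.68
Leg 3 (N72°E, 26.7 km): east 26.7 sin 72° = 25.39, north 26.7 cos 72° = 8.25
Leg 4 (N18°W, 11.1 km): east 11.1 sin 342° = -3.43, north 11.1 cos 342° = 10.56
Net displacement: -40.95 east, 3.00 north. Direction back to start is (40.95, -3.00): bearing = atan2(40.95, -3.00) mod 360° = 94.18° ≈ 094°.

094°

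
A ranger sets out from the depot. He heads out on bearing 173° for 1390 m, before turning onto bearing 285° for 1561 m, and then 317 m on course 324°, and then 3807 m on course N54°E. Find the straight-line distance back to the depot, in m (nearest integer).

2174 m

Leg 1 (173°, 1390 m): east 1390 sin 173° = 169.40, north 1390 cos 173° = -1379.64
Leg 2 (285°, 1561 m): east 1561 sin 285° = -1507.81, north 1561 cos 285° = 404.02
Leg 3 (324°, 317 m): east 317 sin 324° = -186.33, north 317 cos 324° = 256.46
Leg 4 (N54°E, 3807 m): east 3807 sin 54° = 3079.93, north 3807 cos 54° = 2237.70
Net: 1555.19 east, 1518.53 north. Distance = √((1555.19)² + (1518.53)²) = 2173.604 m.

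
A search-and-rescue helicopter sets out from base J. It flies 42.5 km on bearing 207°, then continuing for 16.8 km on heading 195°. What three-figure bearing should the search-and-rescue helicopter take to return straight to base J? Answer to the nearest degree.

Leg 1 (207°, 42.5 km): east 42.5 sin 207° = -19.29, north 42.5 cos 207° = -37.87
Leg 2 (195°, 16.8 km): east 16.8 sin 195° = -4.35, north 16.8 cos 195° = -16.23
Net displacement: -23.64 east, -54.10 north. Direction back to start is (23.64, 54.10): bearing = atan2(23.64, 54.10) mod 360° = 23.61° ≈ 024°.

024°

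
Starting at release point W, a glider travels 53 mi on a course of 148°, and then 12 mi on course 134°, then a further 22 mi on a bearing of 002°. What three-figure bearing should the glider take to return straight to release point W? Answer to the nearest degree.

Leg 1 (148°, 53 mi): east 53 sin 148° = 28.09, north 53 cos 148° = -44.95
Leg 2 (134°, 12 mi): east 12 sin 134° = 8.63, north 12 cos 134° = -8.34
Leg 3 (002°, 22 mi): east 22 sin 2° = 0.77, north 22 cos 2° = 21.99
Net displacement: 37.49 east, -31.30 north. Direction back to start is (-37.49, 31.30): bearing = atan2(-37.49, 31.30) mod 360° = 309.86° ≈ 310°.

310°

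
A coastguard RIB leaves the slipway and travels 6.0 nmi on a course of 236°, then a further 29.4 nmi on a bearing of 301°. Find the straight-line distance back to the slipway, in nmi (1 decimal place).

32.4 nmi

Leg 1 (236°, 6.0 nmi): east 6.0 sin 236° = -4.97, north 6.0 cos 236° = -3.36
Leg 2 (301°, 29.4 nmi): east 29.4 sin 301° = -25.20, north 29.4 cos 301° = 15.14
Net: -30.17 east, 11.79 north. Distance = √((-30.17)² + (11.79)²) = 32.395 nmi.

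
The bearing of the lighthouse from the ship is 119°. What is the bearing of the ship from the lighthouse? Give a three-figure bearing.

299°

Back-bearing = 119° + 180° = 299°.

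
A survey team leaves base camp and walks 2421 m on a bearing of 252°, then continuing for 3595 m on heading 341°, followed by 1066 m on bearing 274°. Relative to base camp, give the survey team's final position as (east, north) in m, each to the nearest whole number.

(-4536, 2725)

Leg 1 (252°, 2421 m): east 2421 sin 252° = -2302.51, north 2421 cos 252° = -748.13
Leg 2 (341°, 3595 m): east 3595 sin 341° = -1170.42, north 3595 cos 341° = 3399.14
Leg 3 (274°, 1066 m): east 1066 sin 274° = -1063.40, north 1066 cos 274° = 74.36
Summing: -4536.33 m east, 2725.37 m north → (-4536, 2725).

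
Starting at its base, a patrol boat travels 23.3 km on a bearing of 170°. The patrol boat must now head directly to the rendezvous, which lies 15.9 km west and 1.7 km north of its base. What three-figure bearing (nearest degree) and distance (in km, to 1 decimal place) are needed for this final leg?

Leg 1 (170°, 23.3 km): east 23.3 sin 170° = 4.05, north 23.3 cos 170° = -22.95
Current position: (4.05, -22.95). Target: (-15.9, 1.7). Remaining: Δeast = -19.95, Δnorth = 24.65.
Bearing = atan2(-19.95, 24.65) mod 360° = 321.02°; distance = √((-19.95)² + (24.65)²) = 31.706 km.

321°, 31.7 km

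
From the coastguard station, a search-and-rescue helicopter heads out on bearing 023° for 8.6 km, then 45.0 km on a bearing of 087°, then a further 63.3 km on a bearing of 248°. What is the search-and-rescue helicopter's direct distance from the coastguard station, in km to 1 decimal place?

17.0 km

Leg 1 (023°, 8.6 km): east 8.6 sin 23° = 3.36, north 8.6 cos 23° = 7.92
Leg 2 (087°, 45.0 km): east 45.0 sin 87° = 44.94, north 45.0 cos 87° = 2.36
Leg 3 (248°, 63.3 km): east 63.3 sin 248° = -58.69, north 63.3 cos 248° = -23.71
Net: -10.39 east, -13.44 north. Distance = √((-10.39)² + (-13.44)²) = 16.990 km.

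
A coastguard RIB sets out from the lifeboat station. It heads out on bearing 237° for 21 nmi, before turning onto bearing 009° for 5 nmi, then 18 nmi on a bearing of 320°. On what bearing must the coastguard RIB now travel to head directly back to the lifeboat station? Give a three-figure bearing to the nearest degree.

104°

Leg 1 (237°, 21 nmi): east 21 sin 237° = -17.61, north 21 cos 237° = -11.44
Leg 2 (009°, 5 nmi): east 5 sin 9° = 0.78, north 5 cos 9° = 4.94
Leg 3 (320°, 18 nmi): east 18 sin 320° = -11.57, north 18 cos 320° = 13.79
Net displacement: -28.40 east, 7.29 north. Direction back to start is (28.40, -7.29): bearing = atan2(28.40, -7.29) mod 360° = 104.40° ≈ 104°.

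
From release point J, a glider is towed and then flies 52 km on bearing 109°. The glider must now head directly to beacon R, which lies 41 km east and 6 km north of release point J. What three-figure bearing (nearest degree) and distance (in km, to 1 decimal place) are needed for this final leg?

340°, 24.3 km

Leg 1 (109°, 52 km): east 52 sin 109° = 49.17, north 52 cos 109° = -16.93
Current position: (49.17, -16.93). Target: (41, 6). Remaining: Δeast = -8.17, Δnorth = 22.93.
Bearing = atan2(-8.17, 22.93) mod 360° = 340.40°; distance = √((-8.17)² + (22.93)²) = 24.341 km.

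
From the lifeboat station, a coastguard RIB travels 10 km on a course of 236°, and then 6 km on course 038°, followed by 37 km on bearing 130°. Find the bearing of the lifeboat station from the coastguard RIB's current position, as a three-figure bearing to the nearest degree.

Leg 1 (236°, 10 km): east 10 sin 236° = -8.29, north 10 cos 236° = -5.59
Leg 2 (038°, 6 km): east 6 sin 38° = 3.69, north 6 cos 38° = 4.73
Leg 3 (130°, 37 km): east 37 sin 130° = 28.34, north 37 cos 130° = -23.78
Net displacement: 23.75 east, -24.65 north. Direction back to start is (-23.75, 24.65): bearing = atan2(-23.75, 24.65) mod 360° = 316.07° ≈ 316°.

316°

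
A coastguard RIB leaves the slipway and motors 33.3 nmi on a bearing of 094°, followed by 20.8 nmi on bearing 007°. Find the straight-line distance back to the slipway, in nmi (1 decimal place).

Leg 1 (094°, 33.3 nmi): east 33.3 sin 94° = 33.22, north 33.3 cos 94° = -2.32
Leg 2 (007°, 20.8 nmi): east 20.8 sin 7° = 2.53, north 20.8 cos 7° = 20.64
Net: 35.75 east, 18.32 north. Distance = √((35.75)² + (18.32)²) = 40.175 nmi.

40.2 nmi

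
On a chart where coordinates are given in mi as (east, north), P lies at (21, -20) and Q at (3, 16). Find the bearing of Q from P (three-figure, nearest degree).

Δeast = 3 − 21 = -18.00; Δnorth = 16 − -20 = 36.00.
Bearing = atan2(Δeast, Δnorth) mod 360° = 333.43° ≈ 333°.

333°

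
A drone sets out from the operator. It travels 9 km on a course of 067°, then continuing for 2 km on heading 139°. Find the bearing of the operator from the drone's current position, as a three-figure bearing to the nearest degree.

258°

Leg 1 (067°, 9 km): east 9 sin 67° = 8.28, north 9 cos 67° = 3.52
Leg 2 (139°, 2 km): east 2 sin 139° = 1.31, north 2 cos 139° = -1.51
Net displacement: 9.60 east, 2.01 north. Direction back to start is (-9.60, -2.01): bearing = atan2(-9.60, -2.01) mod 360° = 258.19° ≈ 258°.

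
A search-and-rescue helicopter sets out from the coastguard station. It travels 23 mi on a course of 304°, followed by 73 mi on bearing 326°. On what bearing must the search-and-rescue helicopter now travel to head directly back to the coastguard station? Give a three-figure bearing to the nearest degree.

141°

Leg 1 (304°, 23 mi): east 23 sin 304° = -19.07, north 23 cos 304° = 12.86
Leg 2 (326°, 73 mi): east 73 sin 326° = -40.82, north 73 cos 326° = 60.52
Net displacement: -59.89 east, 73.38 north. Direction back to start is (59.89, -73.38): bearing = atan2(59.89, -73.38) mod 360° = 140.78° ≈ 141°.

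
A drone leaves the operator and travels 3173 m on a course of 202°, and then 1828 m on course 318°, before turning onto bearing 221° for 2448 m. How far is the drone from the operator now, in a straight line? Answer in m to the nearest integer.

5283 m

Leg 1 (202°, 3173 m): east 3173 sin 202° = -1188.63, north 3173 cos 202° = -2941.95
Leg 2 (318°, 1828 m): east 1828 sin 318° = -1223.17, north 1828 cos 318° = 1358.47
Leg 3 (221°, 2448 m): east 2448 sin 221° = -1606.03, north 2448 cos 221° = -1847.53
Net: -4017.83 east, -3431.01 north. Distance = √((-4017.83)² + (-3431.01)²) = 5283.448 m.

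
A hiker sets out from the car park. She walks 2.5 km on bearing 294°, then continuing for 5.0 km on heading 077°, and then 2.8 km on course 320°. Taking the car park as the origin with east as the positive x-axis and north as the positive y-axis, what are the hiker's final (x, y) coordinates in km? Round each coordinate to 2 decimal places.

(0.79, 4.29)

Leg 1 (294°, 2.5 km): east 2.5 sin 294° = -2.28, north 2.5 cos 294° = 1.02
Leg 2 (077°, 5.0 km): east 5.0 sin 77° = 4.87, north 5.0 cos 77° = 1.12
Leg 3 (320°, 2.8 km): east 2.8 sin 320° = -1.80, north 2.8 cos 320° = 2.14
Summing: 0.79 km east, 4.29 km north → (0.79, 4.29).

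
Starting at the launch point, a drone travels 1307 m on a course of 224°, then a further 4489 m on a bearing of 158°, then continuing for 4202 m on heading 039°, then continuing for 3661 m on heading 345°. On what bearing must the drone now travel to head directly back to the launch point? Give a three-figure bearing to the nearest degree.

235°

Leg 1 (224°, 1307 m): east 1307 sin 224° = -907.92, north 1307 cos 224° = -940.18
Leg 2 (158°, 4489 m): east 4489 sin 158° = 1681.61, north 4489 cos 158° = -4162.13
Leg 3 (039°, 4202 m): east 4202 sin 39° = 2644.40, north 4202 cos 39° = 3265.57
Leg 4 (345°, 3661 m): east 3661 sin 345° = -947.54, north 3661 cos 345° = 3536.25
Net displacement: 2470.56 east, 1699.52 north. Direction back to start is (-2470.56, -1699.52): bearing = atan2(-2470.56, -1699.52) mod 360° = 235.48° ≈ 235°.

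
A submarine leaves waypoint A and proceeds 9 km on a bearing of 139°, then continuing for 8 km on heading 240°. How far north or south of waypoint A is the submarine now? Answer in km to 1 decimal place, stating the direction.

Leg 1 (139°, 9 km): east 9 sin 139° = 5.90, north 9 cos 139° = -6.79
Leg 2 (240°, 8 km): east 8 sin 240° = -6.93, north 8 cos 240° = -4.00
Net north component: -10.79 km.

10.8 km south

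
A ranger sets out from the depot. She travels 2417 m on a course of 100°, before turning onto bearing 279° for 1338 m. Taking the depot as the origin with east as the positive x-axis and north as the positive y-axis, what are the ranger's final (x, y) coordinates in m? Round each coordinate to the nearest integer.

(1059, -210)

Leg 1 (100°, 2417 m): east 2417 sin 100° = 2380.28, north 2417 cos 100° = -419.71
Leg 2 (279°, 1338 m): east 1338 sin 279° = -1321.53, north 1338 cos 279° = 209.31
Summing: 1058.75 m east, -210.40 m north → (1059, -210).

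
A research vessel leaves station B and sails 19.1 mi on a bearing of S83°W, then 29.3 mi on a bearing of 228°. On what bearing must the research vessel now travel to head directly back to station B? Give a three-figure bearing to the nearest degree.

Leg 1 (S83°W, 19.1 mi): east 19.1 sin 263° = -18.96, north 19.1 cos 263° = -2.33
Leg 2 (228°, 29.3 mi): east 29.3 sin 228° = -21.77, north 29.3 cos 228° = -19.61
Net displacement: -40.73 east, -21.93 north. Direction back to start is (40.73, 21.93): bearing = atan2(40.73, 21.93) mod 360° = 61.70° ≈ 062°.

062°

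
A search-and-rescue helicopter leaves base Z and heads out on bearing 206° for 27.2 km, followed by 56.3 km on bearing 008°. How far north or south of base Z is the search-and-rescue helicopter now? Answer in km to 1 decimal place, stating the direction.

Leg 1 (206°, 27.2 km): east 27.2 sin 206° = -11.92, north 27.2 cos 206° = -24.45
Leg 2 (008°, 56.3 km): east 56.3 sin 8° = 7.84, north 56.3 cos 8° = 55.75
Net north component: 31.30 km.

31.3 km north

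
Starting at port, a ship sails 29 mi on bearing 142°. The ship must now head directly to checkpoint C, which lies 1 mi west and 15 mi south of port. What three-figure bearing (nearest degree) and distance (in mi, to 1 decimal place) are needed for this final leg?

293°, 20.4 mi

Leg 1 (142°, 29 mi): east 29 sin 142° = 17.85, north 29 cos 142° = -22.85
Current position: (17.85, -22.85). Target: (-1, -15). Remaining: Δeast = -18.85, Δnorth = 7.85.
Bearing = atan2(-18.85, 7.85) mod 360° = 292.61°; distance = √((-18.85)² + (7.85)²) = 20.424 mi.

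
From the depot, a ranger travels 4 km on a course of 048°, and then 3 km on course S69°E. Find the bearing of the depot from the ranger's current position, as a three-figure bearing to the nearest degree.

Leg 1 (048°, 4 km): east 4 sin 48° = 2.97, north 4 cos 48° = 2.68
Leg 2 (S69°E, 3 km): east 3 sin 111° = 2.80, north 3 cos 111° = -1.08
Net displacement: 5.77 east, 1.60 north. Direction back to start is (-5.77, -1.60): bearing = atan2(-5.77, -1.60) mod 360° = 254.50° ≈ 254°.

254°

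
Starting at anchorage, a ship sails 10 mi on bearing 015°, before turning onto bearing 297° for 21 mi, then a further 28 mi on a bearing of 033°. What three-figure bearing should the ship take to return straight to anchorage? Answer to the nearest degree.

Leg 1 (015°, 10 mi): east 10 sin 15° = 2.59, north 10 cos 15° = 9.66
Leg 2 (297°, 21 mi): east 21 sin 297° = -18.71, north 21 cos 297° = 9.53
Leg 3 (033°, 28 mi): east 28 sin 33° = 15.25, north 28 cos 33° = 23.48
Net displacement: -0.87 east, 42.68 north. Direction back to start is (0.87, -42.68): bearing = atan2(0.87, -42.68) mod 360° = 178.83° ≈ 179°.

179°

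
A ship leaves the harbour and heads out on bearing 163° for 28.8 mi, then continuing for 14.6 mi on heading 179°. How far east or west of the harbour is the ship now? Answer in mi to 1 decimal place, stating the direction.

Leg 1 (163°, 28.8 mi): east 28.8 sin 163° = 8.42, north 28.8 cos 163° = -27.54
Leg 2 (179°, 14.6 mi): east 14.6 sin 179° = 0.25, north 14.6 cos 179° = -14.60
Net east component: 8.68 mi.

8.7 mi east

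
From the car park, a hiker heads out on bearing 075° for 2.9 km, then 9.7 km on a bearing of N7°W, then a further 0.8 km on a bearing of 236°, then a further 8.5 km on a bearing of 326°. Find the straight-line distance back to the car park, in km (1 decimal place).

17.4 km

Leg 1 (075°, 2.9 km): east 2.9 sin 75° = 2.80, north 2.9 cos 75° = 0.75
Leg 2 (N7°W, 9.7 km): east 9.7 sin 353° = -1.18, north 9.7 cos 353° = 9.63
Leg 3 (236°, 0.8 km): east 0.8 sin 236° = -0.66, north 0.8 cos 236° = -0.45
Leg 4 (326°, 8.5 km): east 8.5 sin 326° = -4.75, north 8.5 cos 326° = 7.05
Net: -3.80 east, 16.98 north. Distance = √((-3.80)² + (16.98)²) = 17.397 km.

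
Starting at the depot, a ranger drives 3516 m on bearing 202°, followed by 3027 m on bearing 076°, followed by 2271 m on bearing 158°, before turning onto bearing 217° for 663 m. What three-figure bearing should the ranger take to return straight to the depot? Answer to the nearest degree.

Leg 1 (202°, 3516 m): east 3516 sin 202° = -1317.12, north 3516 cos 202° = -3259.98
Leg 2 (076°, 3027 m): east 3027 sin 76° = 2937.09, north 3027 cos 76° = 732.30
Leg 3 (158°, 2271 m): east 2271 sin 158° = 850.73, north 2271 cos 158° = -2105.63
Leg 4 (217°, 663 m): east 663 sin 217° = -399.00, north 663 cos 217° = -529.50
Net displacement: 2071.70 east, -5162.81 north. Direction back to start is (-2071.70, 5162.81): bearing = atan2(-2071.70, 5162.81) mod 360° = 338.14° ≈ 338°.

338°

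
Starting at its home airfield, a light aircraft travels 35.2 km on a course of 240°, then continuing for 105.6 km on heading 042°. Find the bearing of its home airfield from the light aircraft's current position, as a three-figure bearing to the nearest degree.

Leg 1 (240°, 35.2 km): east 35.2 sin 240° = -30.48, north 35.2 cos 240° = -17.60
Leg 2 (042°, 105.6 km): east 105.6 sin 42° = 70.66, north 105.6 cos 42° = 78.48
Net displacement: 40.18 east, 60.88 north. Direction back to start is (-40.18, -60.88): bearing = atan2(-40.18, -60.88) mod 360° = 213.42° ≈ 213°.

213°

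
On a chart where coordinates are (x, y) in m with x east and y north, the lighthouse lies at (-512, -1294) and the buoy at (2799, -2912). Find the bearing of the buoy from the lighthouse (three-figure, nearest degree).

Δeast = 2799 − -512 = 3311.00; Δnorth = -2912 − -1294 = -1618.00.
Bearing = atan2(Δeast, Δnorth) mod 360° = 116.04° ≈ 116°.

116°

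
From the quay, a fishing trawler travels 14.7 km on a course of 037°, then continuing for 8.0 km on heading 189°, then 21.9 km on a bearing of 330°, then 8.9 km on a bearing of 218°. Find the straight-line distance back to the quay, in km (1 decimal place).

Leg 1 (037°, 14.7 km): east 14.7 sin 37° = 8.85, north 14.7 cos 37° = 11.74
Leg 2 (189°, 8.0 km): east 8.0 sin 189° = -1.25, north 8.0 cos 189° = -7.90
Leg 3 (330°, 21.9 km): east 21.9 sin 330° = -10.95, north 21.9 cos 330° = 18.97
Leg 4 (218°, 8.9 km): east 8.9 sin 218° = -5.48, north 8.9 cos 218° = -7.01
Net: -8.83 east, 15.79 north. Distance = √((-8.83)² + (15.79)²) = 18.094 km.

18.1 km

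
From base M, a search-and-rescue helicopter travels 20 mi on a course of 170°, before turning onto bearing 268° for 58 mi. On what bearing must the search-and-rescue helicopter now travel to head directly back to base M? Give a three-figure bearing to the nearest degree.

Leg 1 (170°, 20 mi): east 20 sin 170° = 3.47, north 20 cos 170° = -19.70
Leg 2 (268°, 58 mi): east 58 sin 268° = -57.96, north 58 cos 268° = -2.02
Net displacement: -54.49 east, -21.72 north. Direction back to start is (54.49, 21.72): bearing = atan2(54.49, 21.72) mod 360° = 68.27° ≈ 068°.

068°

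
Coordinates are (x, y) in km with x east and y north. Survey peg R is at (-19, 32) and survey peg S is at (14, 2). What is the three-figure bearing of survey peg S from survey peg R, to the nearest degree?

132°

Δeast = 14 − -19 = 33.00; Δnorth = 2 − 32 = -30.00.
Bearing = atan2(Δeast, Δnorth) mod 360° = 132.27° ≈ 132°.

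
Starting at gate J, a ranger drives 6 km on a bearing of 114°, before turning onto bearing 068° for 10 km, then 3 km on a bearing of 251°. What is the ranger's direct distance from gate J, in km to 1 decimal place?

11.9 km

Leg 1 (114°, 6 km): east 6 sin 114° = 5.48, north 6 cos 114° = -2.44
Leg 2 (068°, 10 km): east 10 sin 68° = 9.27, north 10 cos 68° = 3.75
Leg 3 (251°, 3 km): east 3 sin 251° = -2.84, north 3 cos 251° = -0.98
Net: 11.92 east, 0.33 north. Distance = √((11.92)² + (0.33)²) = 11.921 km.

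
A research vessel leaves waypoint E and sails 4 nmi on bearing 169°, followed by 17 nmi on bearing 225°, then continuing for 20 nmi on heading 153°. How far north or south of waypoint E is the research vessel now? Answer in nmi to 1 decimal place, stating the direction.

33.8 nmi south

Leg 1 (169°, 4 nmi): east 4 sin 169° = 0.76, north 4 cos 169° = -3.93
Leg 2 (225°, 17 nmi): east 17 sin 225° = -12.02, north 17 cos 225° = -12.02
Leg 3 (153°, 20 nmi): east 20 sin 153° = 9.08, north 20 cos 153° = -17.82
Net north component: -33.77 nmi.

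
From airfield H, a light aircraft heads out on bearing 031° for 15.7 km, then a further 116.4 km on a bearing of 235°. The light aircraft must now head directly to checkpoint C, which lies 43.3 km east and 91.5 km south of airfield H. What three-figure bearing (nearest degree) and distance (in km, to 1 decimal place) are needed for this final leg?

106°, 136.0 km

Leg 1 (031°, 15.7 km): east 15.7 sin 31° = 8.09, north 15.7 cos 31° = 13.46
Leg 2 (235°, 116.4 km): east 116.4 sin 235° = -95.35, north 116.4 cos 235° = -66.76
Current position: (-87.26, -53.31). Target: (43.3, -91.5). Remaining: Δeast = 130.56, Δnorth = -38.19.
Bearing = atan2(130.56, -38.19) mod 360° = 106.31°; distance = √((130.56)² + (-38.19)²) = 136.035 km.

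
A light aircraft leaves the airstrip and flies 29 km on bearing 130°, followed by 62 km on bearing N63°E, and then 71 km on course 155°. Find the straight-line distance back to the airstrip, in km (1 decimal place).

Leg 1 (130°, 29 km): east 29 sin 130° = 22.22, north 29 cos 130° = -18.64
Leg 2 (N63°E, 62 km): east 62 sin 63° = 55.24, north 62 cos 63° = 28.15
Leg 3 (155°, 71 km): east 71 sin 155° = 30.01, north 71 cos 155° = -64.35
Net: 107.46 east, -54.84 north. Distance = √((107.46)² + (-54.84)²) = 120.648 km.

120.6 km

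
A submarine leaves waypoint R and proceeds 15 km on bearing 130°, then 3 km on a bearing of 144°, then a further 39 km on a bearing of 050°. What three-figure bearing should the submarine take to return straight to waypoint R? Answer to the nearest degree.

253°

Leg 1 (130°, 15 km): east 15 sin 130° = 11.49, north 15 cos 130° = -9.64
Leg 2 (144°, 3 km): east 3 sin 144° = 1.76, north 3 cos 144° = -2.43
Leg 3 (050°, 39 km): east 39 sin 50° = 29.88, north 39 cos 50° = 25.07
Net displacement: 43.13 east, 13.00 north. Direction back to start is (-43.13, -13.00): bearing = atan2(-43.13, -13.00) mod 360° = 253.23° ≈ 253°.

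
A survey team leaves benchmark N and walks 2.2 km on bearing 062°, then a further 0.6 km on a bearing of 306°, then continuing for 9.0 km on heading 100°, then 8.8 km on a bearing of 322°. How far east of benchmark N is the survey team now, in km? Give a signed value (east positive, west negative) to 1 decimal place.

4.9 km

Leg 1 (062°, 2.2 km): east 2.2 sin 62° = 1.94, north 2.2 cos 62° = 1.03
Leg 2 (306°, 0.6 km): east 0.6 sin 306° = -0.49, north 0.6 cos 306° = 0.35
Leg 3 (100°, 9.0 km): east 9.0 sin 100° = 8.86, north 9.0 cos 100° = -1.56
Leg 4 (322°, 8.8 km): east 8.8 sin 322° = -5.42, north 8.8 cos 322° = 6.93
Net east component: 4.90 km.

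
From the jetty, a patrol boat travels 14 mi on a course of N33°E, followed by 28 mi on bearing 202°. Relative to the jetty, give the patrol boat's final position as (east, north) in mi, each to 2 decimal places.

Leg 1 (N33°E, 14 mi): east 14 sin 33° = 7.62, north 14 cos 33° = 11.74
Leg 2 (202°, 28 mi): east 28 sin 202° = -10.49, north 28 cos 202° = -25.96
Summing: -2.86 mi east, -14.22 mi north → (-2.86, -14.22).

(-2.86, -14.22)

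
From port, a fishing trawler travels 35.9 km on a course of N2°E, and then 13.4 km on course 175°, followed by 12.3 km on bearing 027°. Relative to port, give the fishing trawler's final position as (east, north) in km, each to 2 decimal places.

(8.00, 33.49)

Leg 1 (N2°E, 35.9 km): east 35.9 sin 2° = 1.25, north 35.9 cos 2° = 35.88
Leg 2 (175°, 13.4 km): east 13.4 sin 175° = 1.17, north 13.4 cos 175° = -13.35
Leg 3 (027°, 12.3 km): east 12.3 sin 27° = 5.58, north 12.3 cos 27° = 10.96
Summing: 8.00 km east, 33.49 km north → (8.00, 33.49).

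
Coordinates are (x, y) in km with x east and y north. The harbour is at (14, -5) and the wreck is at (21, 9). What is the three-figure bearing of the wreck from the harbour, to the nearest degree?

027°

Δeast = 21 − 14 = 7.00; Δnorth = 9 − -5 = 14.00.
Bearing = atan2(Δeast, Δnorth) mod 360° = 26.57° ≈ 027°.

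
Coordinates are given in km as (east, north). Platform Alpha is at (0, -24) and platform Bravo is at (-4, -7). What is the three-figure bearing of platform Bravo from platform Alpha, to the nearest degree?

Δeast = -4 − 0 = -4.00; Δnorth = -7 − -24 = 17.00.
Bearing = atan2(Δeast, Δnorth) mod 360° = 346.76° ≈ 347°.

347°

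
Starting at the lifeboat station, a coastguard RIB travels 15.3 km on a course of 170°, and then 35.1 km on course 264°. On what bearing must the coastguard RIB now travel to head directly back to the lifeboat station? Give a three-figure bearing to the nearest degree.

Leg 1 (170°, 15.3 km): east 15.3 sin 170° = 2.66, north 15.3 cos 170° = -15.07
Leg 2 (264°, 35.1 km): east 35.1 sin 264° = -34.91, north 35.1 cos 264° = -3.67
Net displacement: -32.25 east, -18.74 north. Direction back to start is (32.25, 18.74): bearing = atan2(32.25, 18.74) mod 360° = 59.85° ≈ 060°.

060°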